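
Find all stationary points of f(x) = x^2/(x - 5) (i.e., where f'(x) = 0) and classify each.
f'(x) = x*(x - 10)/(x^2 - 10*x + 25)

Solve f'(x) = 0:
  f'(x) = x*(x - 10)/(x - 5)^2; the denominator is positive wherever f is defined, so f'(x) = 0 ⇔ x^2 - 10*x = 0.
  Factor: x^2 - 10*x = x*(x - 10) = 0.
  ⇒ x = 0, 10

f''(x) = 50/(x^3 - 15*x^2 + 75*x - 125)
Second-derivative test at each critical point:
  f''(0) = -2/5 < 0 → local maximum
  f''(10) = 2/5 > 0 → local minimum

Critical points: x = 0 (local maximum); x = 10 (local minimum)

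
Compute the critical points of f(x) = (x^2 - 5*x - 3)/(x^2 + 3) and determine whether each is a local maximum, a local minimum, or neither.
f'(x) = (5*x^2 + 12*x - 15)/(x^4 + 6*x^2 + 9)

Solve f'(x) = 0:
  f'(x) = (5*x^2 + 12*x - 15)/(x^2 + 3)^2; the denominator is positive wherever f is defined, so f'(x) = 0 ⇔ 5*x^2 + 12*x - 15 = 0.
  5*x^2 + 12*x - 15 = 0 has no rational roots; quadratic formula: x = (-12 ± √444)/10.
  ⇒ x = -sqrt(111)/5 - 6/5 ≈ -3.3071, -6/5 + sqrt(111)/5 ≈ 0.9071

f''(x) = 2*(-5*x^3 - 18*x^2 + 45*x + 18)/(x^6 + 9*x^4 + 27*x^2 + 27)
Second-derivative test at each critical point:
  f''(-3.3071) = -0.1085 < 0 → local maximum
  f''(0.9071) = 1.4418 > 0 → local minimum

Critical points: x = -sqrt(111)/5 - 6/5 ≈ -3.3071 (local maximum); x = -6/5 + sqrt(111)/5 ≈ 0.9071 (local minimum)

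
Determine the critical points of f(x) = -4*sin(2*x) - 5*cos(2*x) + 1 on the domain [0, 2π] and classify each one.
f'(x) = 10*sin(2*x) - 8*cos(2*x)

Solve f'(x) = 0 on [0, 2π]:
  f'(x) = 0 ⇔ -4*cos(2*x) = -5*sin(2*x) ⇔ tan(2*x) = 4/5, i.e. 2*x = arctan(4/5) + nπ; keep the solutions lying in [0, 2π].
  ⇒ x = atan(4/5)/2 ≈ 0.3374, atan(4/5)/2 + pi/2 ≈ 1.9082, atan(4/5)/2 + pi ≈ 3.4790, atan(4/5)/2 + 3*pi/2 ≈ 5.0498

f''(x) = 16*sin(2*x) + 20*cos(2*x)
Second-derivative test at each critical point:
  f''(0.3374) = 25.6125 > 0 → local minimum
  f''(1.9082) = -25.6125 < 0 → local maximum
  f''(3.4790) = 25.6125 > 0 → local minimum
  f''(5.0498) = -25.6125 < 0 → local maximum

Critical points: x = atan(4/5)/2 ≈ 0.3374 (local minimum); x = atan(4/5)/2 + pi/2 ≈ 1.9082 (local maximum); x = atan(4/5)/2 + pi ≈ 3.4790 (local minimum); x = atan(4/5)/2 + 3*pi/2 ≈ 5.0498 (local maximum)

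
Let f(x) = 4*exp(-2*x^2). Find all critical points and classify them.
f'(x) = -16*x*exp(-2*x^2)

Solve f'(x) = 0:
  f'(x) = (-16*x)·exp(-2*x^2) and exp(-2*x^2) > 0 for every x, so f'(x) = 0 ⇔ -16*x = 0.
  -16*x = 0.
  ⇒ x = 0

f''(x) = 16*(4*x^2 - 1)*exp(-2*x^2)
Second-derivative test at each critical point:
  f''(0) = -16 < 0 → local maximum

Critical points: x = 0 (local maximum)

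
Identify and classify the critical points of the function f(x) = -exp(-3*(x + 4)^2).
f'(x) = 6*(x + 4)*exp(-3*(x + 4)^2)

Solve f'(x) = 0:
  f'(x) = (6*x + 24)·exp(-3*(x + 4)^2) and exp(-3*(x + 4)^2) > 0 for every x, so f'(x) = 0 ⇔ 6*x + 24 = 0.
  Factor: 6*x + 24 = 6*(x + 4) = 0.
  ⇒ x = -4

f''(x) = 6*(1 - 6*(x + 4)^2)*exp(-3*(x + 4)^2)
Second-derivative test at each critical point:
  f''(-4) = 6 > 0 → local minimum

Critical points: x = -4 (local minimum)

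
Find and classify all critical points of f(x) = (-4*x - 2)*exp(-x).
f'(x) = 2*(2*x - 1)*exp(-x)

Solve f'(x) = 0:
  f'(x) = (4*x - 2)·exp(-x) and exp(-x) > 0 for every x, so f'(x) = 0 ⇔ 4*x - 2 = 0.
  Factor: 4*x - 2 = 2*(2*x - 1) = 0.
  ⇒ x = 1/2

f''(x) = 2*(3 - 2*x)*exp(-x)
Second-derivative test at each critical point:
  f''(1/2) = 2.4261 > 0 → local minimum

Critical points: x = 1/2 (local minimum)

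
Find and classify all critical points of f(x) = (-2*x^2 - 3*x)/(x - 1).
f'(x) = (-2*x^2 + 4*x + 3)/(x^2 - 2*x + 1)

Solve f'(x) = 0:
  f'(x) = -(2*x^2 - 4*x - 3)/(x - 1)^2; the denominator is positive wherever f is defined, so f'(x) = 0 ⇔ -2*x^2 + 4*x + 3 = 0.
  2*x^2 - 4*x - 3 = 0 has no rational roots; quadratic formula: x = (4 ± √40)/4.
  ⇒ x = 1 - sqrt(10)/2 ≈ -0.5811, 1 + sqrt(10)/2 ≈ 2.5811

f''(x) = -10/(x^3 - 3*x^2 + 3*x - 1)
Second-derivative test at each critical point:
  f''(-0.5811) = 2.5298 > 0 → local minimum
  f''(2.5811) = -2.5298 < 0 → local maximum

Critical points: x = 1 - sqrt(10)/2 ≈ -0.5811 (local minimum); x = 1 + sqrt(10)/2 ≈ 2.5811 (local maximum)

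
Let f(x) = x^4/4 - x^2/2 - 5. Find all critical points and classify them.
f'(x) = x^3 - x

Solve f'(x) = 0:
  Factor: x^3 - x = x*(x - 1)*(x + 1) = 0.
  ⇒ x = -1, 0, 1

f''(x) = 3*x^2 - 1
Second-derivative test at each critical point:
  f''(-1) = 2 > 0 → local minimum
  f''(0) = -1 < 0 → local maximum
  f''(1) = 2 > 0 → local minimum

Critical points: x = -1 (local minimum); x = 0 (local maximum); x = 1 (local minimum)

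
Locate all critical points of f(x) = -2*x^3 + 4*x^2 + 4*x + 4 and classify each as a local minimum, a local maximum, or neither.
f'(x) = -6*x^2 + 8*x + 4

Solve f'(x) = 0:
  Factor: -6*x^2 + 8*x + 4 = -2*(3*x^2 - 4*x - 2); 3*x^2 - 4*x - 2 = 0 has no rational roots; quadratic formula: x = (4 ± √40)/6.
  ⇒ x = 2/3 - sqrt(10)/3 ≈ -0.3874, 2/3 + sqrt(10)/3 ≈ 1.7208

f''(x) = 8 - 12*x
Second-derivative test at each critical point:
  f''(-0.3874) = 12.6491 > 0 → local minimum
  f''(1.7208) = -12.6491 < 0 → local maximum

Critical points: x = 2/3 - sqrt(10)/3 ≈ -0.3874 (local minimum); x = 2/3 + sqrt(10)/3 ≈ 1.7208 (local maximum)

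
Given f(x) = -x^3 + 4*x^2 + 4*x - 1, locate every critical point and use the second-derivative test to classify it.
f'(x) = -3*x^2 + 8*x + 4

Solve f'(x) = 0:
  3*x^2 - 8*x - 4 = 0 has no rational roots; quadratic formula: x = (8 ± √112)/6.
  ⇒ x = 4/3 - 2*sqrt(7)/3 ≈ -0.4305, 4/3 + 2*sqrt(7)/3 ≈ 3.0972

f''(x) = 8 - 6*x
Second-derivative test at each critical point:
  f''(-0.4305) = 10.5830 > 0 → local minimum
  f''(3.0972) = -10.5830 < 0 → local maximum

Critical points: x = 4/3 - 2*sqrt(7)/3 ≈ -0.4305 (local minimum); x = 4/3 + 2*sqrt(7)/3 ≈ 3.0972 (local maximum)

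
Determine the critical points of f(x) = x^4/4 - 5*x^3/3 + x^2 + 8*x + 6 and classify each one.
f'(x) = x^3 - 5*x^2 + 2*x + 8

Solve f'(x) = 0:
  Factor: x^3 - 5*x^2 + 2*x + 8 = (x - 4)*(x - 2)*(x + 1) = 0.
  ⇒ x = -1, 2, 4

f''(x) = 3*x^2 - 10*x + 2
Second-derivative test at each critical point:
  f''(-1) = 15 > 0 → local minimum
  f''(2) = -6 < 0 → local maximum
  f''(4) = 10 > 0 → local minimum

Critical points: x = -1 (local minimum); x = 2 (local maximum); x = 4 (local minimum)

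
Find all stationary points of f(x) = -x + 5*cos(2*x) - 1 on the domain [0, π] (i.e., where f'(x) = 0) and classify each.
f'(x) = -10*sin(2*x) - 1

Solve f'(x) = 0 on [0, π]:
  f'(x) = 0 ⇔ sin(2*x) = -1/10, i.e. 2*x = arcsin(-1/10) + 2nπ or 2*x = π − arcsin(-1/10) + 2nπ; keep the solutions lying in [0, π].
  ⇒ x = asin(1/10)/2 + pi/2 ≈ 1.6209, pi - asin(1/10)/2 ≈ 3.0915

f''(x) = -20*cos(2*x)
Second-derivative test at each critical point:
  f''(1.6209) = 19.8997 > 0 → local minimum
  f''(3.0915) = -19.8997 < 0 → local maximum

Critical points: x = asin(1/10)/2 + pi/2 ≈ 1.6209 (local minimum); x = pi - asin(1/10)/2 ≈ 3.0915 (local maximum)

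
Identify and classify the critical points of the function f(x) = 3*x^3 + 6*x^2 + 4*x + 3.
f'(x) = 9*x^2 + 12*x + 4

Solve f'(x) = 0:
  Factor: 9*x^2 + 12*x + 4 = (3*x + 2)^2 = 0.
  ⇒ x = -2/3

f''(x) = 18*x + 12
Second-derivative test at each critical point:
  f''(-2/3) = 0, so the second-derivative test is inconclusive; use the first-derivative test: f'(-11/12) = 0.5625, f'(-5/12) = 0.5625 — f' is positive on both sides (no sign change) → neither a local maximum nor a local minimum

Critical points: x = -2/3 (neither)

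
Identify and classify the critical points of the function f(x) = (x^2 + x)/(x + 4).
f'(x) = (x^2 + 8*x + 4)/(x^2 + 8*x + 16)

Solve f'(x) = 0:
  f'(x) = (x^2 + 8*x + 4)/(x + 4)^2; the denominator is positive wherever f is defined, so f'(x) = 0 ⇔ x^2 + 8*x + 4 = 0.
  x^2 + 8*x + 4 = 0 has no rational roots; quadratic formula: x = (-8 ± √48)/2.
  ⇒ x = -4 - 2*sqrt(3) ≈ -7.4641, -4 + 2*sqrt(3) ≈ -0.5359

f''(x) = 24/(x^3 + 12*x^2 + 48*x + 64)
Second-derivative test at each critical point:
  f''(-7.4641) = -0.5774 < 0 → local maximum
  f''(-0.5359) = 0.5774 > 0 → local minimum

Critical points: x = -4 - 2*sqrt(3) ≈ -7.4641 (local maximum); x = -4 + 2*sqrt(3) ≈ -0.5359 (local minimum)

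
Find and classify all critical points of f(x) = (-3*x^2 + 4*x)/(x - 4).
f'(x) = (-3*x^2 + 24*x - 16)/(x^2 - 8*x + 16)

Solve f'(x) = 0:
  f'(x) = -(3*x^2 - 24*x + 16)/(x - 4)^2; the denominator is positive wherever f is defined, so f'(x) = 0 ⇔ -3*x^2 + 24*x - 16 = 0.
  3*x^2 - 24*x + 16 = 0 has no rational roots; quadratic formula: x = (24 ± √384)/6.
  ⇒ x = 4 - 4*sqrt(6)/3 ≈ 0.7340, 4*sqrt(6)/3 + 4 ≈ 7.2660

f''(x) = -64/(x^3 - 12*x^2 + 48*x - 64)
Second-derivative test at each critical point:
  f''(0.7340) = 1.8371 > 0 → local minimum
  f''(7.2660) = -1.8371 < 0 → local maximum

Critical points: x = 4 - 4*sqrt(6)/3 ≈ 0.7340 (local minimum); x = 4*sqrt(6)/3 + 4 ≈ 7.2660 (local maximum)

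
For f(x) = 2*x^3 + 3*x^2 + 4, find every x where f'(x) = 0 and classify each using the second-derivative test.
f'(x) = 6*x*(x + 1)

Solve f'(x) = 0:
  Factor: 6*x^2 + 6*x = 6*x*(x + 1) = 0.
  ⇒ x = -1, 0

f''(x) = 12*x + 6
Second-derivative test at each critical point:
  f''(-1) = -6 < 0 → local maximum
  f''(0) = 6 > 0 → local minimum

Critical points: x = -1 (local maximum); x = 0 (local minimum)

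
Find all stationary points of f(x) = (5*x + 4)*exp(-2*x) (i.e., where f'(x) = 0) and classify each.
f'(x) = (-10*x - 3)*exp(-2*x)

Solve f'(x) = 0:
  f'(x) = (-10*x - 3)·exp(-2*x) and exp(-2*x) > 0 for every x, so f'(x) = 0 ⇔ -10*x - 3 = 0.
  -10*x - 3 = 0.
  ⇒ x = -3/10

f''(x) = 4*(5*x - 1)*exp(-2*x)
Second-derivative test at each critical point:
  f''(-3/10) = -18.2212 < 0 → local maximum

Critical points: x = -3/10 (local maximum)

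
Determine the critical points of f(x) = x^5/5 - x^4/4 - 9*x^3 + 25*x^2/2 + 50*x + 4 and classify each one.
f'(x) = x^4 - x^3 - 27*x^2 + 25*x + 50

Solve f'(x) = 0:
  Factor: x^4 - x^3 - 27*x^2 + 25*x + 50 = (x - 5)*(x - 2)*(x + 1)*(x + 5) = 0.
  ⇒ x = -5, -1, 2, 5

f''(x) = 4*x^3 - 3*x^2 - 54*x + 25
Second-derivative test at each critical point:
  f''(-5) = -280 < 0 → local maximum
  f''(-1) = 72 > 0 → local minimum
  f''(2) = -63 < 0 → local maximum
  f''(5) = 180 > 0 → local minimum

Critical points: x = -5 (local maximum); x = -1 (local minimum); x = 2 (local maximum); x = 5 (local minimum)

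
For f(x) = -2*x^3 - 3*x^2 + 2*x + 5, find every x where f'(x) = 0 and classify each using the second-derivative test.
f'(x) = -6*x^2 - 6*x + 2

Solve f'(x) = 0:
  Factor: -6*x^2 - 6*x + 2 = -2*(3*x^2 + 3*x - 1); 3*x^2 + 3*x - 1 = 0 has no rational roots; quadratic formula: x = (-3 ± √21)/6.
  ⇒ x = -sqrt(21)/6 - 1/2 ≈ -1.2638, -1/2 + sqrt(21)/6 ≈ 0.2638

f''(x) = -12*x - 6
Second-derivative test at each critical point:
  f''(-1.2638) = 9.1652 > 0 → local minimum
  f''(0.2638) = -9.1652 < 0 → local maximum

Critical points: x = -sqrt(21)/6 - 1/2 ≈ -1.2638 (local minimum); x = -1/2 + sqrt(21)/6 ≈ 0.2638 (local maximum)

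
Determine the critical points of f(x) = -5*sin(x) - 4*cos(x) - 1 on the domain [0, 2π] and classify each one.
f'(x) = 4*sin(x) - 5*cos(x)

Solve f'(x) = 0 on [0, 2π]:
  f'(x) = 0 ⇔ -5*cos(x) = -4*sin(x) ⇔ tan(x) = 5/4, i.e. x = arctan(5/4) + nπ; keep the solutions lying in [0, 2π].
  ⇒ x = atan(5/4) ≈ 0.8961, atan(5/4) + pi ≈ 4.0376

f''(x) = 5*sin(x) + 4*cos(x)
Second-derivative test at each critical point:
  f''(0.8961) = 6.4031 > 0 → local minimum
  f''(4.0376) = -6.4031 < 0 → local maximum

Critical points: x = atan(5/4) ≈ 0.8961 (local minimum); x = atan(5/4) + pi ≈ 4.0376 (local maximum)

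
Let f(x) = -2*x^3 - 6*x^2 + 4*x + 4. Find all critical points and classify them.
f'(x) = -6*x^2 - 12*x + 4

Solve f'(x) = 0:
  Factor: -6*x^2 - 12*x + 4 = -2*(3*x^2 + 6*x - 2); 3*x^2 + 6*x - 2 = 0 has no rational roots; quadratic formula: x = (-6 ± √60)/6.
  ⇒ x = -sqrt(15)/3 - 1 ≈ -2.2910, -1 + sqrt(15)/3 ≈ 0.2910

f''(x) = -12*x - 12
Second-derivative test at each critical point:
  f''(-2.2910) = 15.4919 > 0 → local minimum
  f''(0.2910) = -15.4919 < 0 → local maximum

Critical points: x = -sqrt(15)/3 - 1 ≈ -2.2910 (local minimum); x = -1 + sqrt(15)/3 ≈ 0.2910 (local maximum)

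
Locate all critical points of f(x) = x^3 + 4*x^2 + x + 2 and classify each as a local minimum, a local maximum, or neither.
f'(x) = 3*x^2 + 8*x + 1

Solve f'(x) = 0:
  3*x^2 + 8*x + 1 = 0 has no rational roots; quadratic formula: x = (-8 ± √52)/6.
  ⇒ x = -4/3 - sqrt(13)/3 ≈ -2.5352, -4/3 + sqrt(13)/3 ≈ -0.1315

f''(x) = 6*x + 8
Second-derivative test at each critical point:
  f''(-2.5352) = -7.2111 < 0 → local maximum
  f''(-0.1315) = 7.2111 > 0 → local minimum

Critical points: x = -4/3 - sqrt(13)/3 ≈ -2.5352 (local maximum); x = -4/3 + sqrt(13)/3 ≈ -0.1315 (local minimum)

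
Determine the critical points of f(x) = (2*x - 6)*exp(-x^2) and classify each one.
f'(x) = 2*(-2*x*(x - 3) + 1)*exp(-x^2)

Solve f'(x) = 0:
  f'(x) = (-4*x^2 + 12*x + 2)·exp(-x^2) and exp(-x^2) > 0 for every x, so f'(x) = 0 ⇔ -4*x^2 + 12*x + 2 = 0.
  Factor: -4*x^2 + 12*x + 2 = -2*(2*x^2 - 6*x - 1); 2*x^2 - 6*x - 1 = 0 has no rational roots; quadratic formula: x = (6 ± √44)/4.
  ⇒ x = 3/2 - sqrt(11)/2 ≈ -0.1583, 3/2 + sqrt(11)/2 ≈ 3.1583

f''(x) = 4*(2*x^2*(x - 3) - 3*x + 3)*exp(-x^2)
Second-derivative test at each critical point:
  f''(-0.1583) = 12.9381 > 0 → local minimum
  f''(3.1583) = -0.0006 < 0 → local maximum

Critical points: x = 3/2 - sqrt(11)/2 ≈ -0.1583 (local minimum); x = 3/2 + sqrt(11)/2 ≈ 3.1583 (local maximum)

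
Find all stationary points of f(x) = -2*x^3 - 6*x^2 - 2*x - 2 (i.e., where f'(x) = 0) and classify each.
f'(x) = -6*x^2 - 12*x - 2

Solve f'(x) = 0:
  Factor: -6*x^2 - 12*x - 2 = -2*(3*x^2 + 6*x + 1); 3*x^2 + 6*x + 1 = 0 has no rational roots; quadratic formula: x = (-6 ± √24)/6.
  ⇒ x = -1 - sqrt(6)/3 ≈ -1.8165, -1 + sqrt(6)/3 ≈ -0.1835

f''(x) = -12*x - 12
Second-derivative test at each critical point:
  f''(-1.8165) = 9.7980 > 0 → local minimum
  f''(-0.1835) = -9.7980 < 0 → local maximum

Critical points: x = -1 - sqrt(6)/3 ≈ -1.8165 (local minimum); x = -1 + sqrt(6)/3 ≈ -0.1835 (local maximum)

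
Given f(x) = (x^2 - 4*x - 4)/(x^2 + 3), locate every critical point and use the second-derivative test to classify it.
f'(x) = 2*(2*x^2 + 7*x - 6)/(x^4 + 6*x^2 + 9)

Solve f'(x) = 0:
  f'(x) = 2*(2*x^2 + 7*x - 6)/(x^2 + 3)^2; the denominator is positive wherever f is defined, so f'(x) = 0 ⇔ 4*x^2 + 14*x - 12 = 0.
  Factor: 4*x^2 + 14*x - 12 = 2*(2*x^2 + 7*x - 6); 2*x^2 + 7*x - 6 = 0 has no rational roots; quadratic formula: x = (-7 ± √97)/4.
  ⇒ x = -sqrt(97)/4 - 7/4 ≈ -4.2122, -7/4 + sqrt(97)/4 ≈ 0.7122

f''(x) = 2*(-4*x^3 - 21*x^2 + 36*x + 21)/(x^6 + 9*x^4 + 27*x^2 + 27)
Second-derivative test at each critical point:
  f''(-4.2122) = -0.0458 < 0 → local maximum
  f''(0.7122) = 1.6013 > 0 → local minimum

Critical points: x = -sqrt(97)/4 - 7/4 ≈ -4.2122 (local maximum); x = -7/4 + sqrt(97)/4 ≈ 0.7122 (local minimum)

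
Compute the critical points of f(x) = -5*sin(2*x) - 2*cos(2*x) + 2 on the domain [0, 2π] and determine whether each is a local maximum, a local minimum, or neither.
f'(x) = 4*sin(2*x) - 10*cos(2*x)

Solve f'(x) = 0 on [0, 2π]:
  f'(x) = 0 ⇔ -5*cos(2*x) = -2*sin(2*x) ⇔ tan(2*x) = 5/2, i.e. 2*x = arctan(5/2) + nπ; keep the solutions lying in [0, 2π].
  ⇒ x = atan(5/2)/2 ≈ 0.5951, atan(5/2)/2 + pi/2 ≈ 2.1659, atan(5/2)/2 + pi ≈ 3.7367, atan(5/2)/2 + 3*pi/2 ≈ 5.3075

f''(x) = 20*sin(2*x) + 8*cos(2*x)
Second-derivative test at each critical point:
  f''(0.5951) = 21.5407 > 0 → local minimum
  f''(2.1659) = -21.5407 < 0 → local maximum
  f''(3.7367) = 21.5407 > 0 → local minimum
  f''(5.3075) = -21.5407 < 0 → local maximum

Critical points: x = atan(5/2)/2 ≈ 0.5951 (local minimum); x = atan(5/2)/2 + pi/2 ≈ 2.1659 (local maximum); x = atan(5/2)/2 + pi ≈ 3.7367 (local minimum); x = atan(5/2)/2 + 3*pi/2 ≈ 5.3075 (local maximum)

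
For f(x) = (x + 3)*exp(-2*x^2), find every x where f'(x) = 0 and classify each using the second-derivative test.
f'(x) = (-4*x*(x + 3) + 1)*exp(-2*x^2)

Solve f'(x) = 0:
  f'(x) = (-4*x^2 - 12*x + 1)·exp(-2*x^2) and exp(-2*x^2) > 0 for every x, so f'(x) = 0 ⇔ -4*x^2 - 12*x + 1 = 0.
  4*x^2 + 12*x - 1 = 0 has no rational roots; quadratic formula: x = (-12 ± √160)/8.
  ⇒ x = -sqrt(10)/2 - 3/2 ≈ -3.0811, -3/2 + sqrt(10)/2 ≈ 0.0811

f''(x) = 4*(4*x^2*(x + 3) - 3*x - 3)*exp(-2*x^2)
Second-derivative test at each critical point:
  f''(-3.0811) = 7.181e-08 > 0 → local minimum
  f''(0.0811) = -12.4837 < 0 → local maximum

Critical points: x = -sqrt(10)/2 - 3/2 ≈ -3.0811 (local minimum); x = -3/2 + sqrt(10)/2 ≈ 0.0811 (local maximum)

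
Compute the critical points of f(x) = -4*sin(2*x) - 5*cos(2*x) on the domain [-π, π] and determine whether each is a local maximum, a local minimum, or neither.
f'(x) = 10*sin(2*x) - 8*cos(2*x)

Solve f'(x) = 0 on [-π, π]:
  f'(x) = 0 ⇔ -4*cos(2*x) = -5*sin(2*x) ⇔ tan(2*x) = 4/5, i.e. 2*x = arctan(4/5) + nπ; keep the solutions lying in [-π, π].
  ⇒ x = -pi + atan(4/5)/2 ≈ -2.8042, -pi/2 + atan(4/5)/2 ≈ -1.2334, atan(4/5)/2 ≈ 0.3374, atan(4/5)/2 + pi/2 ≈ 1.9082

f''(x) = 16*sin(2*x) + 20*cos(2*x)
Second-derivative test at each critical point:
  f''(-2.8042) = 25.6125 > 0 → local minimum
  f''(-1.2334) = -25.6125 < 0 → local maximum
  f''(0.3374) = 25.6125 > 0 → local minimum
  f''(1.9082) = -25.6125 < 0 → local maximum

Critical points: x = -pi + atan(4/5)/2 ≈ -2.8042 (local minimum); x = -pi/2 + atan(4/5)/2 ≈ -1.2334 (local maximum); x = atan(4/5)/2 ≈ 0.3374 (local minimum); x = atan(4/5)/2 + pi/2 ≈ 1.9082 (local maximum)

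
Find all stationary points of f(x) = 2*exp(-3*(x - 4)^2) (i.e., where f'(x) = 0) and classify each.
f'(x) = 12*(4 - x)*exp(-3*(x - 4)^2)

Solve f'(x) = 0:
  f'(x) = (48 - 12*x)·exp(-3*(x - 4)^2) and exp(-3*(x - 4)^2) > 0 for every x, so f'(x) = 0 ⇔ 48 - 12*x = 0.
  Factor: 48 - 12*x = -12*(x - 4) = 0.
  ⇒ x = 4

f''(x) = 12*(6*(x - 4)^2 - 1)*exp(-3*(x - 4)^2)
Second-derivative test at each critical point:
  f''(4) = -12 < 0 → local maximum

Critical points: x = 4 (local maximum)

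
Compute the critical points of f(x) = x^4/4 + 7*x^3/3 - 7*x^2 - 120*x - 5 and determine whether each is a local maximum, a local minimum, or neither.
f'(x) = x^3 + 7*x^2 - 14*x - 120

Solve f'(x) = 0:
  Factor: x^3 + 7*x^2 - 14*x - 120 = (x - 4)*(x + 5)*(x + 6) = 0.
  ⇒ x = -6, -5, 4

f''(x) = 3*x^2 + 14*x - 14
Second-derivative test at each critical point:
  f''(-6) = 10 > 0 → local minimum
  f''(-5) = -9 < 0 → local maximum
  f''(4) = 90 > 0 → local minimum

Critical points: x = -6 (local minimum); x = -5 (local maximum); x = 4 (local minimum)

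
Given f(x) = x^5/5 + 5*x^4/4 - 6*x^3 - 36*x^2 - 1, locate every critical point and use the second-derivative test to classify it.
f'(x) = x*(x^3 + 5*x^2 - 18*x - 72)

Solve f'(x) = 0:
  Factor: x^4 + 5*x^3 - 18*x^2 - 72*x = x*(x - 4)*(x + 3)*(x + 6) = 0.
  ⇒ x = -6, -3, 0, 4

f''(x) = 4*x^3 + 15*x^2 - 36*x - 72
Second-derivative test at each critical point:
  f''(-6) = -180 < 0 → local maximum
  f''(-3) = 63 > 0 → local minimum
  f''(0) = -72 < 0 → local maximum
  f''(4) = 280 > 0 → local minimum

Critical points: x = -6 (local maximum); x = -3 (local minimum); x = 0 (local maximum); x = 4 (local minimum)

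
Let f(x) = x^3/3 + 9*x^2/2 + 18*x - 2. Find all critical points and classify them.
f'(x) = x^2 + 9*x + 18

Solve f'(x) = 0:
  Factor: x^2 + 9*x + 18 = (x + 3)*(x + 6) = 0.
  ⇒ x = -6, -3

f''(x) = 2*x + 9
Second-derivative test at each critical point:
  f''(-6) = -3 < 0 → local maximum
  f''(-3) = 3 > 0 → local minimum

Critical points: x = -6 (local maximum); x = -3 (local minimum)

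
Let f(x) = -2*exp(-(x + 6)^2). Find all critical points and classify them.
f'(x) = 4*(x + 6)*exp(-(x + 6)^2)

Solve f'(x) = 0:
  f'(x) = (4*x + 24)·exp(-(x + 6)^2) and exp(-(x + 6)^2) > 0 for every x, so f'(x) = 0 ⇔ 4*x + 24 = 0.
  Factor: 4*x + 24 = 4*(x + 6) = 0.
  ⇒ x = -6

f''(x) = 4*(1 - 2*(x + 6)^2)*exp(-(x + 6)^2)
Second-derivative test at each critical point:
  f''(-6) = 4 > 0 → local minimum

Critical points: x = -6 (local minimum)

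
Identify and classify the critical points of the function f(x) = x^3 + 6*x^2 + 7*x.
f'(x) = 3*x^2 + 12*x + 7

Solve f'(x) = 0:
  3*x^2 + 12*x + 7 = 0 has no rational roots; quadratic formula: x = (-12 ± √60)/6.
  ⇒ x = -2 - sqrt(15)/3 ≈ -3.2910, -2 + sqrt(15)/3 ≈ -0.7090

f''(x) = 6*x + 12
Second-derivative test at each critical point:
  f''(-3.2910) = -7.7460 < 0 → local maximum
  f''(-0.7090) = 7.7460 > 0 → local minimum

Critical points: x = -2 - sqrt(15)/3 ≈ -3.2910 (local maximum); x = -2 + sqrt(15)/3 ≈ -0.7090 (local minimum)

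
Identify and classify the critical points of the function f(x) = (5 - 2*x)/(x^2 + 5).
f'(x) = 2*(x^2 - 5*x - 5)/(x^4 + 10*x^2 + 25)

Solve f'(x) = 0:
  f'(x) = 2*(x^2 - 5*x - 5)/(x^2 + 5)^2; the denominator is positive wherever f is defined, so f'(x) = 0 ⇔ 2*x^2 - 10*x - 10 = 0.
  Factor: 2*x^2 - 10*x - 10 = 2*(x^2 - 5*x - 5); x^2 - 5*x - 5 = 0 has no rational roots; quadratic formula: x = (5 ± √45)/2.
  ⇒ x = 5/2 - 3*sqrt(5)/2 ≈ -0.8541, 5/2 + 3*sqrt(5)/2 ≈ 5.8541

f''(x) = 2*(4*x^2*(5 - 2*x) + (6*x - 5)*(x^2 + 5))/(x^2 + 5)^3
Second-derivative test at each critical point:
  f''(-0.8541) = -0.4087 < 0 → local maximum
  f''(5.8541) = 0.0087 > 0 → local minimum

Critical points: x = 5/2 - 3*sqrt(5)/2 ≈ -0.8541 (local maximum); x = 5/2 + 3*sqrt(5)/2 ≈ 5.8541 (local minimum)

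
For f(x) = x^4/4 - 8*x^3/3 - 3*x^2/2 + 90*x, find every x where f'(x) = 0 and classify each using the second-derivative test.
f'(x) = x^3 - 8*x^2 - 3*x + 90

Solve f'(x) = 0:
  Factor: x^3 - 8*x^2 - 3*x + 90 = (x - 6)*(x - 5)*(x + 3) = 0.
  ⇒ x = -3, 5, 6

f''(x) = 3*x^2 - 16*x - 3
Second-derivative test at each critical point:
  f''(-3) = 72 > 0 → local minimum
  f''(5) = -8 < 0 → local maximum
  f''(6) = 9 > 0 → local minimum

Critical points: x = -3 (local minimum); x = 5 (local maximum); x = 6 (local minimum)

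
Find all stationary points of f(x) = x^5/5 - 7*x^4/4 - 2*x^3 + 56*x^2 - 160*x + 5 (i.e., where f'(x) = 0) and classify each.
f'(x) = x^4 - 7*x^3 - 6*x^2 + 112*x - 160

Solve f'(x) = 0:
  Factor: x^4 - 7*x^3 - 6*x^2 + 112*x - 160 = (x - 5)*(x - 4)*(x - 2)*(x + 4) = 0.
  ⇒ x = -4, 2, 4, 5

f''(x) = 4*x^3 - 21*x^2 - 12*x + 112
Second-derivative test at each critical point:
  f''(-4) = -432 < 0 → local maximum
  f''(2) = 36 > 0 → local minimum
  f''(4) = -16 < 0 → local maximum
  f''(5) = 27 > 0 → local minimum

Critical points: x = -4 (local maximum); x = 2 (local minimum); x = 4 (local maximum); x = 5 (local minimum)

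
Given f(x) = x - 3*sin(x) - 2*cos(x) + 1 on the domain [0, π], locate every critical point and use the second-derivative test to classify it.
f'(x) = 2*sin(x) - 3*cos(x) + 1

Solve f'(x) = 0 on [0, π]:
  f'(x) = 0 ⇔ 2*sin(x) - 3*cos(x) = -1. Write the left side as R·cos(x + φ) with R = √((-3)² + (-2)²) = sqrt(13), cos φ = -3*sqrt(13)/13, sin φ = -2*sqrt(13)/13; then cos(x + φ) = -sqrt(13)/13. Solve for x and keep the solutions lying in [0, π].
  ⇒ x = atan((-2 + 6*sqrt(3))/(3 + 4*sqrt(3))) ≈ 0.7018

f''(x) = 3*sin(x) + 2*cos(x)
Second-derivative test at each critical point:
  f''(0.7018) = 3.4641 > 0 → local minimum

Critical points: x = atan((-2 + 6*sqrt(3))/(3 + 4*sqrt(3))) ≈ 0.7018 (local minimum)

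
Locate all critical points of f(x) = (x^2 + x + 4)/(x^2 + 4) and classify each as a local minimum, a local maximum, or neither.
f'(x) = (4 - x^2)/(x^4 + 8*x^2 + 16)

Solve f'(x) = 0:
  f'(x) = -(x - 2)*(x + 2)/(x^2 + 4)^2; the denominator is positive wherever f is defined, so f'(x) = 0 ⇔ 4 - x^2 = 0.
  Factor: 4 - x^2 = -(x - 2)*(x + 2) = 0.
  ⇒ x = -2, 2

f''(x) = 2*x*(x^2 - 12)/(x^6 + 12*x^4 + 48*x^2 + 64)
Second-derivative test at each critical point:
  f''(-2) = 1/16 > 0 → local minimum
  f''(2) = -1/16 < 0 → local maximum

Critical points: x = -2 (local minimum); x = 2 (local maximum)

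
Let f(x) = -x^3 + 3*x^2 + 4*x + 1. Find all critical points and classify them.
f'(x) = -3*x^2 + 6*x + 4

Solve f'(x) = 0:
  3*x^2 - 6*x - 4 = 0 has no rational roots; quadratic formula: x = (6 ± √84)/6.
  ⇒ x = 1 - sqrt(21)/3 ≈ -0.5275, 1 + sqrt(21)/3 ≈ 2.5275

f''(x) = 6 - 6*x
Second-derivative test at each critical point:
  f''(-0.5275) = 9.1652 > 0 → local minimum
  f''(2.5275) = -9.1652 < 0 → local maximum

Critical points: x = 1 - sqrt(21)/3 ≈ -0.5275 (local minimum); x = 1 + sqrt(21)/3 ≈ 2.5275 (local maximum)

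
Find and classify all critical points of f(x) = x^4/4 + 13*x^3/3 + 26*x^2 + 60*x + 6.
f'(x) = x^3 + 13*x^2 + 52*x + 60

Solve f'(x) = 0:
  Factor: x^3 + 13*x^2 + 52*x + 60 = (x + 2)*(x + 5)*(x + 6) = 0.
  ⇒ x = -6, -5, -2

f''(x) = 3*x^2 + 26*x + 52
Second-derivative test at each critical point:
  f''(-6) = 4 > 0 → local minimum
  f''(-5) = -3 < 0 → local maximum
  f''(-2) = 12 > 0 → local minimum

Critical points: x = -6 (local minimum); x = -5 (local maximum); x = -2 (local minimum)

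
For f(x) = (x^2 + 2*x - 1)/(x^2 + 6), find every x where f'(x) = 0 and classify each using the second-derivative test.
f'(x) = 2*(-x^2 + 7*x + 6)/(x^4 + 12*x^2 + 36)

Solve f'(x) = 0:
  f'(x) = -2*(x^2 - 7*x - 6)/(x^2 + 6)^2; the denominator is positive wherever f is defined, so f'(x) = 0 ⇔ -2*x^2 + 14*x + 12 = 0.
  Factor: -2*x^2 + 14*x + 12 = -2*(x^2 - 7*x - 6); x^2 - 7*x - 6 = 0 has no rational roots; quadratic formula: x = (7 ± √73)/2.
  ⇒ x = 7/2 - sqrt(73)/2 ≈ -0.7720, 7/2 + sqrt(73)/2 ≈ 7.7720

f''(x) = 2*(2*x^3 - 21*x^2 - 36*x + 42)/(x^6 + 18*x^4 + 108*x^2 + 216)
Second-derivative test at each critical point:
  f''(-0.7720) = 0.3928 > 0 → local minimum
  f''(7.7720) = -0.0039 < 0 → local maximum

Critical points: x = 7/2 - sqrt(73)/2 ≈ -0.7720 (local minimum); x = 7/2 + sqrt(73)/2 ≈ 7.7720 (local maximum)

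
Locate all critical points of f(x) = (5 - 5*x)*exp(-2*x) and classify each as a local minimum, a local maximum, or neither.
f'(x) = 5*(2*x - 3)*exp(-2*x)

Solve f'(x) = 0:
  f'(x) = (10*x - 15)·exp(-2*x) and exp(-2*x) > 0 for every x, so f'(x) = 0 ⇔ 10*x - 15 = 0.
  Factor: 10*x - 15 = 5*(2*x - 3) = 0.
  ⇒ x = 3/2

f''(x) = 20*(2 - x)*exp(-2*x)
Second-derivative test at each critical point:
  f''(3/2) = 0.4979 > 0 → local minimum

Critical points: x = 3/2 (local minimum)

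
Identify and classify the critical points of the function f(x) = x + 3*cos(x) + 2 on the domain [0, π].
f'(x) = 1 - 3*sin(x)

Solve f'(x) = 0 on [0, π]:
  f'(x) = 0 ⇔ sin(x) = 1/3, i.e. x = arcsin(1/3) + 2nπ or x = π − arcsin(1/3) + 2nπ; keep the solutions lying in [0, π].
  ⇒ x = asin(1/3) ≈ 0.3398, pi - asin(1/3) ≈ 2.8018

f''(x) = -3*cos(x)
Second-derivative test at each critical point:
  f''(0.3398) = -2.8284 < 0 → local maximum
  f''(2.8018) = 2.8284 > 0 → local minimum

Critical points: x = asin(1/3) ≈ 0.3398 (local maximum); x = pi - asin(1/3) ≈ 2.8018 (local minimum)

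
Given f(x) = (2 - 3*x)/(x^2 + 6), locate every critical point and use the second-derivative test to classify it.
f'(x) = (3*x^2 - 4*x - 18)/(x^4 + 12*x^2 + 36)

Solve f'(x) = 0:
  f'(x) = (3*x^2 - 4*x - 18)/(x^2 + 6)^2; the denominator is positive wherever f is defined, so f'(x) = 0 ⇔ 3*x^2 - 4*x - 18 = 0.
  3*x^2 - 4*x - 18 = 0 has no rational roots; quadratic formula: x = (4 ± √232)/6.
  ⇒ x = 2/3 - sqrt(58)/3 ≈ -1.8719, 2/3 + sqrt(58)/3 ≈ 3.2053

f''(x) = 2*(4*x^2*(2 - 3*x) + (9*x - 2)*(x^2 + 6))/(x^2 + 6)^3
Second-derivative test at each critical point:
  f''(-1.8719) = -0.1686 < 0 → local maximum
  f''(3.2053) = 0.0575 > 0 → local minimum

Critical points: x = 2/3 - sqrt(58)/3 ≈ -1.8719 (local maximum); x = 2/3 + sqrt(58)/3 ≈ 3.2053 (local minimum)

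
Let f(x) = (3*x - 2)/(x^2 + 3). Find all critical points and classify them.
f'(x) = (-3*x^2 + 4*x + 9)/(x^4 + 6*x^2 + 9)

Solve f'(x) = 0:
  f'(x) = -(3*x^2 - 4*x - 9)/(x^2 + 3)^2; the denominator is positive wherever f is defined, so f'(x) = 0 ⇔ -3*x^2 + 4*x + 9 = 0.
  3*x^2 - 4*x - 9 = 0 has no rational roots; quadratic formula: x = (4 ± √124)/6.
  ⇒ x = 2/3 - sqrt(31)/3 ≈ -1.1893, 2/3 + sqrt(31)/3 ≈ 2.5226

f''(x) = 2*(4*x^2*(3*x - 2) + (2 - 9*x)*(x^2 + 3))/(x^2 + 3)^3
Second-derivative test at each critical point:
  f''(-1.1893) = 0.5715 > 0 → local minimum
  f''(2.5226) = -0.1270 < 0 → local maximum

Critical points: x = 2/3 - sqrt(31)/3 ≈ -1.1893 (local minimum); x = 2/3 + sqrt(31)/3 ≈ 2.5226 (local maximum)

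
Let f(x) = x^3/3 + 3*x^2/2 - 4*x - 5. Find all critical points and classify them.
f'(x) = x^2 + 3*x - 4

Solve f'(x) = 0:
  Factor: x^2 + 3*x - 4 = (x - 1)*(x + 4) = 0.
  ⇒ x = -4, 1

f''(x) = 2*x + 3
Second-derivative test at each critical point:
  f''(-4) = -5 < 0 → local maximum
  f''(1) = 5 > 0 → local minimum

Critical points: x = -4 (local maximum); x = 1 (local minimum)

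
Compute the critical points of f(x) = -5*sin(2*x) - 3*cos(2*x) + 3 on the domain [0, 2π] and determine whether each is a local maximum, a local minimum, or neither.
f'(x) = 6*sin(2*x) - 10*cos(2*x)

Solve f'(x) = 0 on [0, 2π]:
  f'(x) = 0 ⇔ -5*cos(2*x) = -3*sin(2*x) ⇔ tan(2*x) = 5/3, i.e. 2*x = arctan(5/3) + nπ; keep the solutions lying in [0, 2π].
  ⇒ x = atan(5/3)/2 ≈ 0.5152, atan(5/3)/2 + pi/2 ≈ 2.0860, atan(5/3)/2 + pi ≈ 3.6568, atan(5/3)/2 + 3*pi/2 ≈ 5.2276

f''(x) = 20*sin(2*x) + 12*cos(2*x)
Second-derivative test at each critical point:
  f''(0.5152) = 23.3238 > 0 → local minimum
  f''(2.0860) = -23.3238 < 0 → local maximum
  f''(3.6568) = 23.3238 > 0 → local minimum
  f''(5.2276) = -23.3238 < 0 → local maximum

Critical points: x = atan(5/3)/2 ≈ 0.5152 (local minimum); x = atan(5/3)/2 + pi/2 ≈ 2.0860 (local maximum); x = atan(5/3)/2 + pi ≈ 3.6568 (local minimum); x = atan(5/3)/2 + 3*pi/2 ≈ 5.2276 (local maximum)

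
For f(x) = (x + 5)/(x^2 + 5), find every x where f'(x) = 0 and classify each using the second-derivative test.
f'(x) = (x^2 - 2*x*(x + 5) + 5)/(x^2 + 5)^2

Solve f'(x) = 0:
  f'(x) = -(x^2 + 10*x - 5)/(x^2 + 5)^2; the denominator is positive wherever f is defined, so f'(x) = 0 ⇔ -x^2 - 10*x + 5 = 0.
  x^2 + 10*x - 5 = 0 has no rational roots; quadratic formula: x = (-10 ± √120)/2.
  ⇒ x = -sqrt(30) - 5 ≈ -10.4772, -5 + sqrt(30) ≈ 0.4772

f''(x) = 2*(4*x^2*(x + 5) - (3*x + 5)*(x^2 + 5))/(x^2 + 5)^3
Second-derivative test at each critical point:
  f''(-10.4772) = 0.0008 > 0 → local minimum
  f''(0.4772) = -0.4008 < 0 → local maximum

Critical points: x = -sqrt(30) - 5 ≈ -10.4772 (local minimum); x = -5 + sqrt(30) ≈ 0.4772 (local maximum)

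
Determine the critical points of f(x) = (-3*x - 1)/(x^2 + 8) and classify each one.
f'(x) = (3*x^2 + 2*x - 24)/(x^4 + 16*x^2 + 64)

Solve f'(x) = 0:
  f'(x) = (3*x^2 + 2*x - 24)/(x^2 + 8)^2; the denominator is positive wherever f is defined, so f'(x) = 0 ⇔ 3*x^2 + 2*x - 24 = 0.
  3*x^2 + 2*x - 24 = 0 has no rational roots; quadratic formula: x = (-2 ± √292)/6.
  ⇒ x = -sqrt(73)/3 - 1/3 ≈ -3.1813, -1/3 + sqrt(73)/3 ≈ 2.5147

f''(x) = 2*(-4*x^2*(3*x + 1) + (9*x + 1)*(x^2 + 8))/(x^2 + 8)^3
Second-derivative test at each critical point:
  f''(-3.1813) = -0.0520 < 0 → local maximum
  f''(2.5147) = 0.0833 > 0 → local minimum

Critical points: x = -sqrt(73)/3 - 1/3 ≈ -3.1813 (local maximum); x = -1/3 + sqrt(73)/3 ≈ 2.5147 (local minimum)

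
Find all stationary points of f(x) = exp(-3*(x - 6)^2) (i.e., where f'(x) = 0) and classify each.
f'(x) = 6*(6 - x)*exp(-3*(x - 6)^2)

Solve f'(x) = 0:
  f'(x) = (36 - 6*x)·exp(-3*(x - 6)^2) and exp(-3*(x - 6)^2) > 0 for every x, so f'(x) = 0 ⇔ 36 - 6*x = 0.
  Factor: 36 - 6*x = -6*(x - 6) = 0.
  ⇒ x = 6

f''(x) = 6*(6*(x - 6)^2 - 1)*exp(-3*(x - 6)^2)
Second-derivative test at each critical point:
  f''(6) = -6 < 0 → local maximum

Critical points: x = 6 (local maximum)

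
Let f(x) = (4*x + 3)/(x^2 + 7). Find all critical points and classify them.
f'(x) = 2*(-2*x^2 - 3*x + 14)/(x^4 + 14*x^2 + 49)

Solve f'(x) = 0:
  f'(x) = -2*(x - 2)*(2*x + 7)/(x^2 + 7)^2; the denominator is positive wherever f is defined, so f'(x) = 0 ⇔ -4*x^2 - 6*x + 28 = 0.
  Factor: -4*x^2 - 6*x + 28 = -2*(x - 2)*(2*x + 7) = 0.
  ⇒ x = -7/2, 2

f''(x) = 2*(4*x^2*(4*x + 3) - 3*(4*x + 1)*(x^2 + 7))/(x^2 + 7)^3
Second-derivative test at each critical point:
  f''(-7/2) = 32/539 > 0 → local minimum
  f''(2) = -2/11 < 0 → local maximum

Critical points: x = -7/2 (local minimum); x = 2 (local maximum)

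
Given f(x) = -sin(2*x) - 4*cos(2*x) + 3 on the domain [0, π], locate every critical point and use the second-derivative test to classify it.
f'(x) = 8*sin(2*x) - 2*cos(2*x)

Solve f'(x) = 0 on [0, π]:
  f'(x) = 0 ⇔ -cos(2*x) = -4*sin(2*x) ⇔ tan(2*x) = 1/4, i.e. 2*x = arctan(1/4) + nπ; keep the solutions lying in [0, π].
  ⇒ x = atan(1/4)/2 ≈ 0.1225, atan(1/4)/2 + pi/2 ≈ 1.6933

f''(x) = 4*sin(2*x) + 16*cos(2*x)
Second-derivative test at each critical point:
  f''(0.1225) = 16.4924 > 0 → local minimum
  f''(1.6933) = -16.4924 < 0 → local maximum

Critical points: x = atan(1/4)/2 ≈ 0.1225 (local minimum); x = atan(1/4)/2 + pi/2 ≈ 1.6933 (local maximum)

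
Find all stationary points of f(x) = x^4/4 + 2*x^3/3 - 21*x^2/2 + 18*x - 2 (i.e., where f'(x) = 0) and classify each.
f'(x) = x^3 + 2*x^2 - 21*x + 18

Solve f'(x) = 0:
  Factor: x^3 + 2*x^2 - 21*x + 18 = (x - 3)*(x - 1)*(x + 6) = 0.
  ⇒ x = -6, 1, 3

f''(x) = 3*x^2 + 4*x - 21
Second-derivative test at each critical point:
  f''(-6) = 63 > 0 → local minimum
  f''(1) = -14 < 0 → local maximum
  f''(3) = 18 > 0 → local minimum

Critical points: x = -6 (local minimum); x = 1 (local maximum); x = 3 (local minimum)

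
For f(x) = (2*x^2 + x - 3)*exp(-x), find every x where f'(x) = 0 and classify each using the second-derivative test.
f'(x) = (-2*x^2 + 3*x + 4)*exp(-x)

Solve f'(x) = 0:
  f'(x) = (-2*x^2 + 3*x + 4)·exp(-x) and exp(-x) > 0 for every x, so f'(x) = 0 ⇔ -2*x^2 + 3*x + 4 = 0.
  2*x^2 - 3*x - 4 = 0 has no rational roots; quadratic formula: x = (3 ± √41)/4.
  ⇒ x = 3/4 - sqrt(41)/4 ≈ -0.8508, 3/4 + sqrt(41)/4 ≈ 2.3508

f''(x) = (2*x^2 - 7*x - 1)*exp(-x)
Second-derivative test at each critical point:
  f''(-0.8508) = 14.9928 > 0 → local minimum
  f''(2.3508) = -0.6102 < 0 → local maximum

Critical points: x = 3/4 - sqrt(41)/4 ≈ -0.8508 (local minimum); x = 3/4 + sqrt(41)/4 ≈ 2.3508 (local maximum)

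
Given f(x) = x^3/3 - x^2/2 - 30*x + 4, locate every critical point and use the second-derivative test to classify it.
f'(x) = x^2 - x - 30

Solve f'(x) = 0:
  Factor: x^2 - x - 30 = (x - 6)*(x + 5) = 0.
  ⇒ x = -5, 6

f''(x) = 2*x - 1
Second-derivative test at each critical point:
  f''(-5) = -11 < 0 → local maximum
  f''(6) = 11 > 0 → local minimum

Critical points: x = -5 (local maximum); x = 6 (local minimum)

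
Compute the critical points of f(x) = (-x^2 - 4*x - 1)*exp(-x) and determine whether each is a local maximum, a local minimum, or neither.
f'(x) = (x^2 + 2*x - 3)*exp(-x)

Solve f'(x) = 0:
  f'(x) = (x^2 + 2*x - 3)·exp(-x) and exp(-x) > 0 for every x, so f'(x) = 0 ⇔ x^2 + 2*x - 3 = 0.
  Factor: x^2 + 2*x - 3 = (x - 1)*(x + 3) = 0.
  ⇒ x = -3, 1

f''(x) = (5 - x^2)*exp(-x)
Second-derivative test at each critical point:
  f''(-3) = -80.3421 < 0 → local maximum
  f''(1) = 1.4715 > 0 → local minimum

Critical points: x = -3 (local maximum); x = 1 (local minimum)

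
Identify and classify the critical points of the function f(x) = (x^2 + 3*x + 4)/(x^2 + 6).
f'(x) = (-3*x^2 + 4*x + 18)/(x^4 + 12*x^2 + 36)

Solve f'(x) = 0:
  f'(x) = -(3*x^2 - 4*x - 18)/(x^2 + 6)^2; the denominator is positive wherever f is defined, so f'(x) = 0 ⇔ -3*x^2 + 4*x + 18 = 0.
  3*x^2 - 4*x - 18 = 0 has no rational roots; quadratic formula: x = (4 ± √232)/6.
  ⇒ x = 2/3 - sqrt(58)/3 ≈ -1.8719, 2/3 + sqrt(58)/3 ≈ 3.2053

f''(x) = 6*(x^3 - 2*x^2 - 18*x + 4)/(x^6 + 18*x^4 + 108*x^2 + 216)
Second-derivative test at each critical point:
  f''(-1.8719) = 0.1686 > 0 → local minimum
  f''(3.2053) = -0.0575 < 0 → local maximum

Critical points: x = 2/3 - sqrt(58)/3 ≈ -1.8719 (local minimum); x = 2/3 + sqrt(58)/3 ≈ 3.2053 (local maximum)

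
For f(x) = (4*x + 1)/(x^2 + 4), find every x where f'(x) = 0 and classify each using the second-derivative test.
f'(x) = 2*(-2*x^2 - x + 8)/(x^4 + 8*x^2 + 16)

Solve f'(x) = 0:
  f'(x) = -2*(2*x^2 + x - 8)/(x^2 + 4)^2; the denominator is positive wherever f is defined, so f'(x) = 0 ⇔ -4*x^2 - 2*x + 16 = 0.
  Factor: -4*x^2 - 2*x + 16 = -2*(2*x^2 + x - 8); 2*x^2 + x - 8 = 0 has no rational roots; quadratic formula: x = (-1 ± √65)/4.
  ⇒ x = -sqrt(65)/4 - 1/4 ≈ -2.2656, -1/4 + sqrt(65)/4 ≈ 1.7656

f''(x) = 2*(4*x^2*(4*x + 1) - (12*x + 1)*(x^2 + 4))/(x^2 + 4)^3
Second-derivative test at each critical point:
  f''(-2.2656) = 0.1933 > 0 → local minimum
  f''(1.7656) = -0.3183 < 0 → local maximum

Critical points: x = -sqrt(65)/4 - 1/4 ≈ -2.2656 (local minimum); x = -1/4 + sqrt(65)/4 ≈ 1.7656 (local maximum)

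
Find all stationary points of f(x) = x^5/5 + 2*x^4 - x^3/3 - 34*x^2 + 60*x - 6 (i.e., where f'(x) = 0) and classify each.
f'(x) = x^4 + 8*x^3 - x^2 - 68*x + 60

Solve f'(x) = 0:
  Factor: x^4 + 8*x^3 - x^2 - 68*x + 60 = (x - 2)*(x - 1)*(x + 5)*(x + 6) = 0.
  ⇒ x = -6, -5, 1, 2

f''(x) = 4*x^3 + 24*x^2 - 2*x - 68
Second-derivative test at each critical point:
  f''(-6) = -56 < 0 → local maximum
  f''(-5) = 42 > 0 → local minimum
  f''(1) = -42 < 0 → local maximum
  f''(2) = 56 > 0 → local minimum

Critical points: x = -6 (local maximum); x = -5 (local minimum); x = 1 (local maximum); x = 2 (local minimum)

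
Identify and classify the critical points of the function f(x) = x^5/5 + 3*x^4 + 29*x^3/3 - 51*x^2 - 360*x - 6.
f'(x) = x^4 + 12*x^3 + 29*x^2 - 102*x - 360

Solve f'(x) = 0:
  Factor: x^4 + 12*x^3 + 29*x^2 - 102*x - 360 = (x - 3)*(x + 4)*(x + 5)*(x + 6) = 0.
  ⇒ x = -6, -5, -4, 3

f''(x) = 4*x^3 + 36*x^2 + 58*x - 102
Second-derivative test at each critical point:
  f''(-6) = -18 < 0 → local maximum
  f''(-5) = 8 > 0 → local minimum
  f''(-4) = -14 < 0 → local maximum
  f''(3) = 504 > 0 → local minimum

Critical points: x = -6 (local maximum); x = -5 (local minimum); x = -4 (local maximum); x = 3 (local minimum)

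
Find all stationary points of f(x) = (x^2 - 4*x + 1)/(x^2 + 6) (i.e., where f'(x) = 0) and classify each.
f'(x) = 2*(2*x^2 + 5*x - 12)/(x^4 + 12*x^2 + 36)

Solve f'(x) = 0:
  f'(x) = 2*(x + 4)*(2*x - 3)/(x^2 + 6)^2; the denominator is positive wherever f is defined, so f'(x) = 0 ⇔ 4*x^2 + 10*x - 24 = 0.
  Factor: 4*x^2 + 10*x - 24 = 2*(x + 4)*(2*x - 3) = 0.
  ⇒ x = -4, 3/2

f''(x) = 2*(-4*x^3 - 15*x^2 + 72*x + 30)/(x^6 + 18*x^4 + 108*x^2 + 216)
Second-derivative test at each critical point:
  f''(-4) = -1/22 < 0 → local maximum
  f''(3/2) = 32/99 > 0 → local minimum

Critical points: x = -4 (local maximum); x = 3/2 (local minimum)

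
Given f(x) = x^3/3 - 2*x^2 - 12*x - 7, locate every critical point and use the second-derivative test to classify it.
f'(x) = x^2 - 4*x - 12

Solve f'(x) = 0:
  Factor: x^2 - 4*x - 12 = (x - 6)*(x + 2) = 0.
  ⇒ x = -2, 6

f''(x) = 2*x - 4
Second-derivative test at each critical point:
  f''(-2) = -8 < 0 → local maximum
  f''(6) = 8 > 0 → local minimum

Critical points: x = -2 (local maximum); x = 6 (local minimum)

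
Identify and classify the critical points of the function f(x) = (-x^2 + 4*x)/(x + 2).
f'(x) = (-x^2 - 4*x + 8)/(x^2 + 4*x + 4)

Solve f'(x) = 0:
  f'(x) = -(x^2 + 4*x - 8)/(x + 2)^2; the denominator is positive wherever f is defined, so f'(x) = 0 ⇔ -x^2 - 4*x + 8 = 0.
  x^2 + 4*x - 8 = 0 has no rational roots; quadratic formula: x = (-4 ± √48)/2.
  ⇒ x = -2*sqrt(3) - 2 ≈ -5.4641, -2 + 2*sqrt(3) ≈ 1.4641

f''(x) = -24/(x^3 + 6*x^2 + 12*x + 8)
Second-derivative test at each critical point:
  f''(-5.4641) = 0.5774 > 0 → local minimum
  f''(1.4641) = -0.5774 < 0 → local maximum

Critical points: x = -2*sqrt(3) - 2 ≈ -5.4641 (local minimum); x = -2 + 2*sqrt(3) ≈ 1.4641 (local maximum)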